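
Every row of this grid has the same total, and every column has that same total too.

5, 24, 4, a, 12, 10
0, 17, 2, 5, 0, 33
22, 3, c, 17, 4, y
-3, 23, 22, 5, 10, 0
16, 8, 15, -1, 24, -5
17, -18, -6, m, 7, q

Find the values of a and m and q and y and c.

Rows 2 and 4 both sum to 57, so that's the common total.
Row 1: 5 + 24 + 4 + 12 + 10 = 55, so its missing entry is 57 − 55 = 2.
Column 3: 4 + 2 + 22 + 15 − 6 = 37, so its missing entry is 57 − 37 = 20.
Column 4: 2 + 5 + 17 + 5 − 1 = 28, so its missing entry is 57 − 28 = 29.
Row 6: 17 − 18 − 6 + 29 + 7 = 29, so its missing entry is 57 − 29 = 28.
Row 3: 22 + 3 + 20 + 17 + 4 = 66, so its missing entry is 57 − 66 = -9.

a = 2, m = 29, q = 28, y = -9, c = 20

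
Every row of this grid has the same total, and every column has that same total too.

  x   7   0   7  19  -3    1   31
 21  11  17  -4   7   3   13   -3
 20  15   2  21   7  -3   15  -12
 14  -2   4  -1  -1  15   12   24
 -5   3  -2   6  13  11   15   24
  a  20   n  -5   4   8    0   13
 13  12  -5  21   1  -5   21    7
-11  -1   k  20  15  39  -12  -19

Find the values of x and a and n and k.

Rows 2 and 3 both sum to 65, so that's the common total.
Row 8: -11 − 1 + 20 + 15 + 39 − 12 − 19 = 31, so its missing entry is 65 − 31 = 34.
Column 3: 0 + 17 + 2 + 4 − 2 − 5 + 34 = 50, so its missing entry is 65 − 50 = 15.
Row 6: 20 + 15 − 5 + 4 + 8 + 0 + 13 = 55, so its missing entry is 65 − 55 = 10.
Row 1: 7 + 0 + 7 + 19 − 3 + 1 + 31 = 62, so its missing entry is 65 − 62 = 3.

x = 3, a = 10, n = 15, k = 34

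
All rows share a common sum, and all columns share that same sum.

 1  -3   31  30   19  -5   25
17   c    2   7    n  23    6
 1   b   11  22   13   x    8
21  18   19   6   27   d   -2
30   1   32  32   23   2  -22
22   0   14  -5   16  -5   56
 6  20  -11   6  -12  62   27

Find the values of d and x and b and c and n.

Rows 1 and 5 both sum to 98, so that's the common total.
Column 5: 19 + 13 + 27 + 23 + 16 − 12 = 86, so its missing entry is 98 − 86 = 12.
Row 2: 17 + 2 + 7 + 12 + 23 + 6 = 67, so its missing entry is 98 − 67 = 31.
Column 2: -3 + 31 + 18 + 1 + 0 + 20 = 67, so its missing entry is 98 − 67 = 31.
Row 3: 1 + 31 + 11 + 22 + 13 + 8 = 86, so its missing entry is 98 − 86 = 12.
Row 4: 21 + 18 + 19 + 6 + 27 − 2 = 89, so its missing entry is 98 − 89 = 9.

d = 9, x = 12, b = 31, c = 31, n = 12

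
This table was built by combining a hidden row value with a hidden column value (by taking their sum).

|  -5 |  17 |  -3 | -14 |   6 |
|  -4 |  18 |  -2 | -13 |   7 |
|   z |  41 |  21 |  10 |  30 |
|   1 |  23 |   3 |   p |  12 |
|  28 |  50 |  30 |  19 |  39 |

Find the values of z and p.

The difference between any two rows is the same in every column — this is an addition table with the headers hidden.
Row 3 minus row 1 is 30 − 6 = 24, so its entry in column 1 is -5 + 24 = 19.
Row 4 minus row 1 is 12 − 6 = 6, so its entry in column 4 is -14 + 6 = -8.

z = 19, p = -8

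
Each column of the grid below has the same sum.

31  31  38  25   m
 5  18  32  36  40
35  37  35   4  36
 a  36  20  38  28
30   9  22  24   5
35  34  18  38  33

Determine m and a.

Columns 3 and 4 both add up to 165, so every column sums to 165.
Column 5: 40 + 36 + 28 + 5 + 33 = 142, so the missing entry is 165 − 142 = 23.
Column 1: 31 + 5 + 35 + 30 + 35 = 136, so the missing entry is 165 − 136 = 29.

m = 23, a = 29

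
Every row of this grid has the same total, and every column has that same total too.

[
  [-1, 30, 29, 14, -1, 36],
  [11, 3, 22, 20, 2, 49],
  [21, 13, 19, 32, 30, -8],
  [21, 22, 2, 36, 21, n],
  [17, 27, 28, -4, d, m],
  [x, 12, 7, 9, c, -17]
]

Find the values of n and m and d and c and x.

n = 5, m = 42, d = -3, c = 58, x = 38

Rows 1 and 2 both sum to 107, so that's the common total.
The known cells in column 1 total 69, leaving 107 − 69 = 38 for the blank.
The known cells in row 6 total 49, leaving 107 − 49 = 58 for the blank.
The known cells in column 5 total 110, leaving 107 − 110 = -3 for the blank.
The known cells in row 5 total 65, leaving 107 − 65 = 42 for the blank.
The known cells in row 4 total 102, leaving 107 − 102 = 5 for the blank.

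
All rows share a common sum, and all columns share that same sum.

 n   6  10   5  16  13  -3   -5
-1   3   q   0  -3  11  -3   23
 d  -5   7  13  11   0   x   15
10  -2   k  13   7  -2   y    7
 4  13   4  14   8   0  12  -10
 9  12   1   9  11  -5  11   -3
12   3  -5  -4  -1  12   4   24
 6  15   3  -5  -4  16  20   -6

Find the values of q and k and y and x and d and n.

Rows 5 and 6 both sum to 45, so that's the common total.
Row 2: -1 + 3 + 0 − 3 + 11 − 3 + 23 = 30, so its missing entry is 45 − 30 = 15.
Row 1: 6 + 10 + 5 + 16 + 13 − 3 − 5 = 42, so its missing entry is 45 − 42 = 3.
Column 1: 3 − 1 + 10 + 4 + 9 + 12 + 6 = 43, so its missing entry is 45 − 43 = 2.
Row 3: 2 − 5 + 7 + 13 + 11 + 0 + 15 = 43, so its missing entry is 45 − 43 = 2.
Column 7: -3 − 3 + 2 + 12 + 11 + 4 + 20 = 43, so its missing entry is 45 − 43 = 2.
Row 4: 10 − 2 + 13 + 7 − 2 + 2 + 7 = 35, so its missing entry is 45 − 35 = 10.

q = 15, k = 10, y = 2, x = 2, d = 2, n = 3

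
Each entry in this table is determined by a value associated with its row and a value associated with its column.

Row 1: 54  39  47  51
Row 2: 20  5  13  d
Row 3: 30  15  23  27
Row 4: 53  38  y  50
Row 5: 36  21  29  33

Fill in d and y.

The difference between any two rows is the same in every column — this is an addition table with the headers hidden.
Row 2 minus row 1 is 5 − 39 = -34, so its entry in column 4 is 51 + (-34) = 17.
Row 4 minus row 1 is 38 − 39 = -1, so its entry in column 3 is 47 + (-1) = 46.

d = 17, y = 46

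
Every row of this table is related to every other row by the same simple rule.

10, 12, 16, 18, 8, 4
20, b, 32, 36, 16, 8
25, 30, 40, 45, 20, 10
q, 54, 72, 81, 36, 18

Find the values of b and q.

Each row is a constant multiple of every other row — this is a multiplication table with the headers hidden.
Row 2 is 16/8 = 2/1 times row 1, so its entry in column 2 is 12 × 2/1 = 24.
Row 4 is 36/8 = 9/2 times row 1, so its entry in column 1 is 10 × 9/2 = 45.

b = 24, q = 45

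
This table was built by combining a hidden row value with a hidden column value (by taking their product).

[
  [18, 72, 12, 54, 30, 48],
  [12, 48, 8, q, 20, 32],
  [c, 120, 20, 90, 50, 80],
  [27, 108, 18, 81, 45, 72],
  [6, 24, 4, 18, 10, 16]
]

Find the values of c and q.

c = 30, q = 36

Each row is a constant multiple of every other row — this is a multiplication table with the headers hidden.
Row 3 is 20/12 = 5/3 times row 1, so its entry in column 1 is 18 × 5/3 = 30.
Row 2 is 8/12 = 2/3 times row 1, so its entry in column 4 is 54 × 2/3 = 36.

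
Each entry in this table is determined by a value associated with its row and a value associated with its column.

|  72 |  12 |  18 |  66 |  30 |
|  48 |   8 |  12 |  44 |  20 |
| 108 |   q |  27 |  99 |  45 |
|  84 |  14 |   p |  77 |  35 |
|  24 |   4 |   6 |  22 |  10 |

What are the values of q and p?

Each row is a constant multiple of every other row — this is a multiplication table with the headers hidden.
Row 3 is 45/30 = 3/2 times row 1, so its entry in column 2 is 12 × 3/2 = 18.
Row 4 is 35/30 = 7/6 times row 1, so its entry in column 3 is 18 × 7/6 = 21.

q = 18, p = 21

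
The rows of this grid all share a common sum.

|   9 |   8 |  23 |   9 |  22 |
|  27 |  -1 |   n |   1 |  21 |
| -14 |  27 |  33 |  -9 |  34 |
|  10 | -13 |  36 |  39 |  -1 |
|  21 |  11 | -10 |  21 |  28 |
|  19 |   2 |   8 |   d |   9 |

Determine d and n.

Rows 3 and 5 both add up to 71, so every row sums to 71.
Row 6: 19 + 2 + 8 + 9 = 38, so the missing entry is 71 − 38 = 33.
Row 2: 27 − 1 + 1 + 21 = 48, so the missing entry is 71 − 48 = 23.

d = 33, n = 23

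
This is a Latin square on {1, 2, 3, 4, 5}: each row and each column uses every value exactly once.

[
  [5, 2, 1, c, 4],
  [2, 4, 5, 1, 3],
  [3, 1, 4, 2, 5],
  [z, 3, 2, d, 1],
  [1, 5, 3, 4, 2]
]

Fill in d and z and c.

d = 5, z = 4, c = 3

At (row 1, col 4): row 1 already has {1, 2, 4, 5}, so the value is 3.
At (row 4, col 4): column 4 already has {1, 2, 3, 4}, so the value is 5.
At (row 4, col 1): row 4 already has {1, 2, 3, 5}, so the value is 4.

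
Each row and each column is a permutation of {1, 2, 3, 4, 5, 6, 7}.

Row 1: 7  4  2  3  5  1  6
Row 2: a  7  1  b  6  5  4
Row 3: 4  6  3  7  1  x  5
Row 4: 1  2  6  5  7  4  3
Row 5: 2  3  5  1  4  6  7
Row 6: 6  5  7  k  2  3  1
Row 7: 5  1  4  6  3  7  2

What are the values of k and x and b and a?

k = 4, x = 2, b = 2, a = 3

For row 6, column 4: row 6 already has {1, 2, 3, 5, 6, 7}; that leaves 4.
For row 2, column 1: column 1 already has {1, 2, 4, 5, 6, 7}; that leaves 3.
Cell (3,6): row 3 already has {1, 3, 4, 5, 6, 7} → 2.
Cell (2,4): row 2 already has {1, 3, 4, 5, 6, 7} → 2.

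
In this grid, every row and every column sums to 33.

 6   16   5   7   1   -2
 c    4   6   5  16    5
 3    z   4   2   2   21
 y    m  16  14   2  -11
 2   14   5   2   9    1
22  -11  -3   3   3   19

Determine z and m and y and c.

The known cells in row 2 total 36, leaving 33 − 36 = -3 for the blank.
The known cells in row 3 total 32, leaving 33 − 32 = 1 for the blank.
The known cells in column 2 total 24, leaving 33 − 24 = 9 for the blank.
The known cells in row 4 total 30, leaving 33 − 30 = 3 for the blank.

z = 1, m = 9, y = 3, c = -3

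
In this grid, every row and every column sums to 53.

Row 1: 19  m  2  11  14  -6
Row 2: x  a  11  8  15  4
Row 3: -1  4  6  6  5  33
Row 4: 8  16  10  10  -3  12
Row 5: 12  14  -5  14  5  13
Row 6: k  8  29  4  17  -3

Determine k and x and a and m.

Row 6: 8 + 29 + 4 + 17 − 3 = 55, so its missing entry is 53 − 55 = -2.
Column 1: 19 − 1 + 8 + 12 − 2 = 36, so its missing entry is 53 − 36 = 17.
Row 2: 17 + 11 + 8 + 15 + 4 = 55, so its missing entry is 53 − 55 = -2.
Row 1: 19 + 2 + 11 + 14 − 6 = 40, so its missing entry is 53 − 40 = 13.

k = -2, x = 17, a = -2, m = 13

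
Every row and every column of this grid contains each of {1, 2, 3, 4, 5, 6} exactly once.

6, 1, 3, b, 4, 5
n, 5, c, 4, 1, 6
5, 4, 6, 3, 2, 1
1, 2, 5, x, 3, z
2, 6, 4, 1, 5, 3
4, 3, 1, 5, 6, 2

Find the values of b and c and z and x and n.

b = 2, c = 2, z = 4, x = 6, n = 3

Cell (2,3): column 3 already has {1, 3, 4, 5, 6} → 2.
For row 1, column 4: row 1 already has {1, 3, 4, 5, 6}; that leaves 2.
At (row 4, col 4): column 4 already has {1, 2, 3, 4, 5}, so the value is 6.
Cell (2,1): row 2 already has {1, 2, 4, 5, 6} → 3.
At (row 4, col 6): row 4 already has {1, 2, 3, 5, 6}, so the value is 4.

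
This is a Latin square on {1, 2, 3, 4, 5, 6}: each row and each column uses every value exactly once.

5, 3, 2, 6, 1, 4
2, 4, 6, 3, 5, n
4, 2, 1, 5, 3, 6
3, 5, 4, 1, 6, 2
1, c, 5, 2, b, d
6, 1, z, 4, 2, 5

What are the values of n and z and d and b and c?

For row 5, column 5: column 5 already has {1, 2, 3, 5, 6}; that leaves 4.
For row 2, column 6: row 2 already has {2, 3, 4, 5, 6}; that leaves 1.
At (row 5, col 6): column 6 already has {1, 2, 4, 5, 6}, so the value is 3.
At (row 5, col 2): row 5 already has {1, 2, 3, 4, 5}, so the value is 6.
Cell (6,3): row 6 already has {1, 2, 4, 5, 6} → 3.

n = 1, z = 3, d = 3, b = 4, c = 6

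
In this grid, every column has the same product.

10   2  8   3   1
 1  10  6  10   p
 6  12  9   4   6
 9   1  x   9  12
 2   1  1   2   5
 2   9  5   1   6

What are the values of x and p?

x = 1, p = 1

Columns 1 and 4 each multiply to 2160, so every column has product 2160.
Column 3: 8×6×9×1×5 = 2160, so the missing entry is 2160 ÷ 2160 = 1.
Column 5: 1×6×12×5×6 = 2160, so the missing entry is 2160 ÷ 2160 = 1.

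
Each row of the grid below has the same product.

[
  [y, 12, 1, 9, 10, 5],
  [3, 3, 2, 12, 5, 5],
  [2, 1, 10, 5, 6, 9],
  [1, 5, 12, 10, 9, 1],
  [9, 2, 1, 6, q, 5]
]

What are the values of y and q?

y = 1, q = 10

Rows 3 and 4 each multiply to 5400, so every row has product 5400.
Row 1: 12×1×9×10×5 = 5400, so the missing entry is 5400 ÷ 5400 = 1.
Row 5: 9×2×1×6×5 = 540, so the missing entry is 5400 ÷ 540 = 10.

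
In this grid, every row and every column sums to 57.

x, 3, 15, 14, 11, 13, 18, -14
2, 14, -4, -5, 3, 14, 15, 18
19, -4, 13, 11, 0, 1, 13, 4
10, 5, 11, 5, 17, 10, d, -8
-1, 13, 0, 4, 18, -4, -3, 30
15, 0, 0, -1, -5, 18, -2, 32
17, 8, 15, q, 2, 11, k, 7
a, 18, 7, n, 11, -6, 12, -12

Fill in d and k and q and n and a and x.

Row 1 has 3 + 15 + 14 + 11 + 13 + 18 − 14 = 60; the blank must be 57 − 60 = -3.
Column 1 has -3 + 2 + 19 + 10 − 1 + 15 + 17 = 59; the blank must be 57 − 59 = -2.
Row 8 has -2 + 18 + 7 + 11 − 6 + 12 − 12 = 28; the blank must be 57 − 28 = 29.
Row 4 has 10 + 5 + 11 + 5 + 17 + 10 − 8 = 50; the blank must be 57 − 50 = 7.
Column 7 has 18 + 15 + 13 + 7 − 3 − 2 + 12 = 60; the blank must be 57 − 60 = -3.
Row 7 has 17 + 8 + 15 + 2 + 11 − 3 + 7 = 57; the blank must be 57 − 57 = 0.

d = 7, k = -3, q = 0, n = 29, a = -2, x = -3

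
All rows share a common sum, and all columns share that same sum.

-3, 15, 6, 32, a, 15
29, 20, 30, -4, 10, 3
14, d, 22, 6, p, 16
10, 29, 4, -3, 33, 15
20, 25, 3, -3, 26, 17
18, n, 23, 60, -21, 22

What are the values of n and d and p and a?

Rows 2 and 4 both sum to 88, so that's the common total.
Row 6 has 18 + 23 + 60 − 21 + 22 = 102; the blank must be 88 − 102 = -14.
Column 2 has 15 + 20 + 29 + 25 − 14 = 75; the blank must be 88 − 75 = 13.
Row 3 has 14 + 13 + 22 + 6 + 16 = 71; the blank must be 88 − 71 = 17.
Row 1 has -3 + 15 + 6 + 32 + 15 = 65; the blank must be 88 − 65 = 23.

n = -14, d = 13, p = 17, a = 23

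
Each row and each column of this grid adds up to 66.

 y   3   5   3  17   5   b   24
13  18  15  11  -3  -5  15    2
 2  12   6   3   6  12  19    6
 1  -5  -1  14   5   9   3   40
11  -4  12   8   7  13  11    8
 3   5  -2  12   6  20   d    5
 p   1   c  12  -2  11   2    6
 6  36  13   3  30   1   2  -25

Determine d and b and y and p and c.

d = 17, b = -3, y = 12, p = 18, c = 18

Column 3 has 5 + 15 + 6 − 1 + 12 − 2 + 13 = 48; the blank must be 66 − 48 = 18.
Row 6 has 3 + 5 − 2 + 12 + 6 + 20 + 5 = 49; the blank must be 66 − 49 = 17.
Column 7 has 15 + 19 + 3 + 11 + 17 + 2 + 2 = 69; the blank must be 66 − 69 = -3.
Row 1 has 3 + 5 + 3 + 17 + 5 − 3 + 24 = 54; the blank must be 66 − 54 = 12.
Row 7 has 1 + 18 + 12 − 2 + 11 + 2 + 6 = 48; the blank must be 66 − 48 = 18.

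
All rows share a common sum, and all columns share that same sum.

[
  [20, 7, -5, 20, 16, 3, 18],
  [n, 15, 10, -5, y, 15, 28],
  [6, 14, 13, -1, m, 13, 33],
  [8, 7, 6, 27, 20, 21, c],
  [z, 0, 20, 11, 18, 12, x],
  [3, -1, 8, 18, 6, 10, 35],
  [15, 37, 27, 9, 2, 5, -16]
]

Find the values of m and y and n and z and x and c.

Rows 1 and 6 both sum to 79, so that's the common total.
The known cells in row 3 total 78, leaving 79 − 78 = 1 for the blank.
The known cells in column 5 total 63, leaving 79 − 63 = 16 for the blank.
The known cells in row 4 total 89, leaving 79 − 89 = -10 for the blank.
The known cells in column 7 total 88, leaving 79 − 88 = -9 for the blank.
The known cells in row 5 total 52, leaving 79 − 52 = 27 for the blank.
The known cells in row 2 total 79, leaving 79 − 79 = 0 for the blank.

m = 1, y = 16, n = 0, z = 27, x = -9, c = -10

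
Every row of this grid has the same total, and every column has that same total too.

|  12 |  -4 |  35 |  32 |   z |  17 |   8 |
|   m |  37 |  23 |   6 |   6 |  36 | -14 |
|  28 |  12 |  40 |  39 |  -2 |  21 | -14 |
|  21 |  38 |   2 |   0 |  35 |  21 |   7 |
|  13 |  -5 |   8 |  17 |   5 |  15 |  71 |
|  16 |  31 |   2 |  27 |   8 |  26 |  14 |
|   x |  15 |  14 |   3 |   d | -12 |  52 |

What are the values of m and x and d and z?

m = 30, x = 4, d = 48, z = 24

Rows 3 and 4 both sum to 124, so that's the common total.
The known cells in row 2 total 94, leaving 124 − 94 = 30 for the blank.
The known cells in row 1 total 100, leaving 124 − 100 = 24 for the blank.
The known cells in column 5 total 76, leaving 124 − 76 = 48 for the blank.
The known cells in row 7 total 120, leaving 124 − 120 = 4 for the blank.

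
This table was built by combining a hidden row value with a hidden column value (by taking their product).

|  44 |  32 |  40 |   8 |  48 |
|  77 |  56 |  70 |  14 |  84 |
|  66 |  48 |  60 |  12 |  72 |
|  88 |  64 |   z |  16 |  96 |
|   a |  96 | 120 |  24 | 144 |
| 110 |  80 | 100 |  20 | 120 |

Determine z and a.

Each row is a constant multiple of every other row — this is a multiplication table with the headers hidden.
Row 4 is 64/32 = 2/1 times row 1, so its entry in column 3 is 40 × 2/1 = 80.
Row 5 is 96/32 = 3/1 times row 1, so its entry in column 1 is 44 × 3/1 = 132.

z = 80, a = 132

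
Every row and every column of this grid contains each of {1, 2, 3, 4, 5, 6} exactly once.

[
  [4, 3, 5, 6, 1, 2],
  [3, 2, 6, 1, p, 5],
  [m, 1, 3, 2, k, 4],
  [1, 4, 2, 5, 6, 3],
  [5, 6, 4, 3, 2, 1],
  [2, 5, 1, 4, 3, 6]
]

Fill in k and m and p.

Cell (3,1): column 1 already has {1, 2, 3, 4, 5} → 6.
At (row 3, col 5): row 3 already has {1, 2, 3, 4, 6}, so the value is 5.
Cell (2,5): row 2 already has {1, 2, 3, 5, 6} → 4.

k = 5, m = 6, p = 4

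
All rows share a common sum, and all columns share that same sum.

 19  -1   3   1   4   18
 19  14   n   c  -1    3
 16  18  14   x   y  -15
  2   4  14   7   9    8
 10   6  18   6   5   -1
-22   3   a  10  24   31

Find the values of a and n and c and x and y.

Rows 1 and 4 both sum to 44, so that's the common total.
Column 5: 4 − 1 + 9 + 5 + 24 = 41, so its missing entry is 44 − 41 = 3.
Row 3: 16 + 18 + 14 + 3 − 15 = 36, so its missing entry is 44 − 36 = 8.
Column 4: 1 + 8 + 7 + 6 + 10 = 32, so its missing entry is 44 − 32 = 12.
Row 2: 19 + 14 + 12 − 1 + 3 = 47, so its missing entry is 44 − 47 = -3.
Row 6: -22 + 3 + 10 + 24 + 31 = 46, so its missing entry is 44 − 46 = -2.

a = -2, n = -3, c = 12, x = 8, y = 3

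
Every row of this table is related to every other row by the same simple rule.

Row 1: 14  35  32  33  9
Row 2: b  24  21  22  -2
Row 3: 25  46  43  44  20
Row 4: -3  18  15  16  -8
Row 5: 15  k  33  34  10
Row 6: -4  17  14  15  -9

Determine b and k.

b = 3, k = 36

The difference between any two rows is the same in every column — this is an addition table with the headers hidden.
Row 2 minus row 1 is 22 − 33 = -11, so its entry in column 1 is 14 + (-11) = 3.
Row 5 minus row 1 is 34 − 33 = 1, so its entry in column 2 is 35 + 1 = 36.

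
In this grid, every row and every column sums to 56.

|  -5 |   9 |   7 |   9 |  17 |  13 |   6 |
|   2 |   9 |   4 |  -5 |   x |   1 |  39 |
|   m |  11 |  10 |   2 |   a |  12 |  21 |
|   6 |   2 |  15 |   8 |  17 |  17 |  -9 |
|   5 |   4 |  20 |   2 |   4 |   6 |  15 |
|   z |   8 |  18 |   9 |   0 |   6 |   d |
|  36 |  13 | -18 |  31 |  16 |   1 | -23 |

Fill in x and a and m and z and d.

Row 2 has 2 + 9 + 4 − 5 + 1 + 39 = 50; the blank must be 56 − 50 = 6.
Column 5 has 17 + 6 + 17 + 4 + 0 + 16 = 60; the blank must be 56 − 60 = -4.
Row 3 has 11 + 10 + 2 − 4 + 12 + 21 = 52; the blank must be 56 − 52 = 4.
Column 1 has -5 + 2 + 4 + 6 + 5 + 36 = 48; the blank must be 56 − 48 = 8.
Row 6 has 8 + 8 + 18 + 9 + 0 + 6 = 49; the blank must be 56 − 49 = 7.

x = 6, a = -4, m = 4, z = 8, d = 7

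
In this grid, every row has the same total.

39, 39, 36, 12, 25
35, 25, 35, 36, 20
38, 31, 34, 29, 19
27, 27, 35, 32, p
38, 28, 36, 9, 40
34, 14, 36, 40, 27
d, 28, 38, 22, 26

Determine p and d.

Rows 1 and 3 both add up to 151, so every row sums to 151.
Row 4: 27 + 27 + 35 + 32 = 121, so the missing entry is 151 − 121 = 30.
Row 7: 28 + 38 + 22 + 26 = 114, so the missing entry is 151 − 114 = 37.

p = 30, d = 37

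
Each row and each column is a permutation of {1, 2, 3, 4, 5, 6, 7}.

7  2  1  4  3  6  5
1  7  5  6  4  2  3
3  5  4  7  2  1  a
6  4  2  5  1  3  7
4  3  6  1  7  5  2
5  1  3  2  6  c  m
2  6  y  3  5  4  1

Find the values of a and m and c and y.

For row 7, column 3: row 7 already has {1, 2, 3, 4, 5, 6}; that leaves 7.
At (row 6, col 6): column 6 already has {1, 2, 3, 4, 5, 6}, so the value is 7.
For row 3, column 7: row 3 already has {1, 2, 3, 4, 5, 7}; that leaves 6.
For row 6, column 7: row 6 already has {1, 2, 3, 5, 6, 7}; that leaves 4.

a = 6, m = 4, c = 7, y = 7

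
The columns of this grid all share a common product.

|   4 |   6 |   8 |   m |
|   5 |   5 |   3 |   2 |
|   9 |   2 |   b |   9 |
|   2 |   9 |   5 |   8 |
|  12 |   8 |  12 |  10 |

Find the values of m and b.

m = 3, b = 3

Columns 1 and 2 each multiply to 4320, so every column has product 4320.
Column 4: 2×9×8×10 = 1440, so the missing entry is 4320 ÷ 1440 = 3.
Column 3: 8×3×5×12 = 1440, so the missing entry is 4320 ÷ 1440 = 3.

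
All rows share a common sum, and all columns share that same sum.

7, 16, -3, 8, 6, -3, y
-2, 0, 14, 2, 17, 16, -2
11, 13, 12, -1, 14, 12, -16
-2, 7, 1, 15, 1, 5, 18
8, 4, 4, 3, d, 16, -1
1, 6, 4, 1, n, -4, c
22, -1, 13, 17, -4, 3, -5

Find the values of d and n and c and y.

d = 11, n = 0, c = 37, y = 14

Rows 2 and 3 both sum to 45, so that's the common total.
Row 5 has 8 + 4 + 4 + 3 + 16 − 1 = 34; the blank must be 45 − 34 = 11.
Column 5 has 6 + 17 + 14 + 1 + 11 − 4 = 45; the blank must be 45 − 45 = 0.
Row 6 has 1 + 6 + 4 + 1 + 0 − 4 = 8; the blank must be 45 − 8 = 37.
Row 1 has 7 + 16 − 3 + 8 + 6 − 3 = 31; the blank must be 45 − 31 = 14.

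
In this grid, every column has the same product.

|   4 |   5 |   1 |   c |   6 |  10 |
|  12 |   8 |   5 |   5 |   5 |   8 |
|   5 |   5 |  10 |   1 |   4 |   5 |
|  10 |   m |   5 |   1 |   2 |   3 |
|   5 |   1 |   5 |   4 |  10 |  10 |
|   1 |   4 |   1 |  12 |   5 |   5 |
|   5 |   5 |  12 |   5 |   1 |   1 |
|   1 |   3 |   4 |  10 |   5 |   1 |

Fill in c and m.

c = 5, m = 5

Columns 5 and 6 each multiply to 60000, so every column has product 60000.
Column 4: 5×1×1×4×12×5×10 = 12000, so the missing entry is 60000 ÷ 12000 = 5.
Column 2: 5×8×5×1×4×5×3 = 12000, so the missing entry is 60000 ÷ 12000 = 5.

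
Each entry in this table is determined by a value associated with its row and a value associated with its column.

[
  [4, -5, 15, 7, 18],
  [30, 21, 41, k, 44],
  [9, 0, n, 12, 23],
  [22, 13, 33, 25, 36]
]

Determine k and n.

k = 33, n = 20

The difference between any two rows is the same in every column — this is an addition table with the headers hidden.
Row 2 minus row 1 is 30 − 4 = 26, so its entry in column 4 is 7 + 26 = 33.
Row 3 minus row 1 is 9 − 4 = 5, so its entry in column 3 is 15 + 5 = 20.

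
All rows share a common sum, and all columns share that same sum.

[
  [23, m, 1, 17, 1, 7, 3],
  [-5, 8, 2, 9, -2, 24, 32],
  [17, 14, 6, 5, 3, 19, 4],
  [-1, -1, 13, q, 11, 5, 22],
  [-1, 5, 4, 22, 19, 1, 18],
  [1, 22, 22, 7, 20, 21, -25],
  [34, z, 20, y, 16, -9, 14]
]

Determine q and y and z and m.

q = 19, y = -11, z = 4, m = 16

Rows 2 and 3 both sum to 68, so that's the common total.
The known cells in row 1 total 52, leaving 68 − 52 = 16 for the blank.
The known cells in column 2 total 64, leaving 68 − 64 = 4 for the blank.
The known cells in row 4 total 49, leaving 68 − 49 = 19 for the blank.
The known cells in row 7 total 79, leaving 68 − 79 = -11 for the blank.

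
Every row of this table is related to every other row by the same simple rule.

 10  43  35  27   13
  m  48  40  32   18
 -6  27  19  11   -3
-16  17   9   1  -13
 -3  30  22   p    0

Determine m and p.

The difference between any two rows is the same in every column — this is an addition table with the headers hidden.
Row 2 minus row 1 is 48 − 43 = 5, so its entry in column 1 is 10 + 5 = 15.
Row 5 minus row 1 is 30 − 43 = -13, so its entry in column 4 is 27 + (-13) = 14.

m = 15, p = 14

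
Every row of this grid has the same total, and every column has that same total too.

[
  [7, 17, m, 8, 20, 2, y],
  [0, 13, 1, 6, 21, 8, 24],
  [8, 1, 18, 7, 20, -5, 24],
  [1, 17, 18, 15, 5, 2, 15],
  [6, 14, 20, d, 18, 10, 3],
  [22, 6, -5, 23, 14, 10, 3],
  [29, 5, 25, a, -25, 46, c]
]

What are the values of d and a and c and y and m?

d = 2, a = 12, c = -19, y = 23, m = -4

Rows 2 and 3 both sum to 73, so that's the common total.
The known cells in row 5 total 71, leaving 73 − 71 = 2 for the blank.
The known cells in column 3 total 77, leaving 73 − 77 = -4 for the blank.
The known cells in row 1 total 50, leaving 73 − 50 = 23 for the blank.
The known cells in column 7 total 92, leaving 73 − 92 = -19 for the blank.
The known cells in row 7 total 61, leaving 73 − 61 = 12 for the blank.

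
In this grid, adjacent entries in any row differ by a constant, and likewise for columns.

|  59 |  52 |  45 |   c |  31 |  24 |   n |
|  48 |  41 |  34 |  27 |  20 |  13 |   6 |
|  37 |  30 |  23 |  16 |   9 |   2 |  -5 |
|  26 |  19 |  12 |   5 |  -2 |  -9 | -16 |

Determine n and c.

Along each row the entries change by -7 per step; down each column they change by -11.
Row 1: from 59 at column 1, stepping by -7 to column 7 gives 17.
Row 1: from 59 at column 1, stepping by -7 to column 4 gives 38.

n = 17, c = 38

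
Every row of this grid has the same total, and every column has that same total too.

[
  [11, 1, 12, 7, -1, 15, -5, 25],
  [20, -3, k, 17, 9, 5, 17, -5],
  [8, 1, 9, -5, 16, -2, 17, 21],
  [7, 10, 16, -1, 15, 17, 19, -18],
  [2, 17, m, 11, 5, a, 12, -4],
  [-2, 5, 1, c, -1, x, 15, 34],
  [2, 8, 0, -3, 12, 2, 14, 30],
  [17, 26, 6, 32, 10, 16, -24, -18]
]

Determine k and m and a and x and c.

k = 5, m = 16, a = 6, x = 6, c = 7

Rows 1 and 3 both sum to 65, so that's the common total.
Row 2 has 20 − 3 + 17 + 9 + 5 + 17 − 5 = 60; the blank must be 65 − 60 = 5.
Column 3 has 12 + 5 + 9 + 16 + 1 + 0 + 6 = 49; the blank must be 65 − 49 = 16.
Row 5 has 2 + 17 + 16 + 11 + 5 + 12 − 4 = 59; the blank must be 65 − 59 = 6.
Column 6 has 15 + 5 − 2 + 17 + 6 + 2 + 16 = 59; the blank must be 65 − 59 = 6.
Row 6 has -2 + 5 + 1 − 1 + 6 + 15 + 34 = 58; the blank must be 65 − 58 = 7.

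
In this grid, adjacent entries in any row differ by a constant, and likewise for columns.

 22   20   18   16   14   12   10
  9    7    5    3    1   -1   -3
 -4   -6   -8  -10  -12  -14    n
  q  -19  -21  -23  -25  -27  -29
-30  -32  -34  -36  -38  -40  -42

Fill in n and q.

Along each row the entries change by -2 per step; down each column they change by -13.
Row 3: from -4 at column 1, stepping by -2 to column 7 gives -16.
Row 4: from -19 at column 2, stepping by -2 to column 1 gives -17.

n = -16, q = -17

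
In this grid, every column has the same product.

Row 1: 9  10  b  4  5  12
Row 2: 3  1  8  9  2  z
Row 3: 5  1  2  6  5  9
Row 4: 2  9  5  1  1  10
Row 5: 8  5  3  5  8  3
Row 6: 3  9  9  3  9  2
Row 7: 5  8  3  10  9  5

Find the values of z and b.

z = 1, b = 5

Columns 2 and 4 each multiply to 32400, so every column has product 32400.
Column 6: 12×9×10×3×2×5 = 32400, so the missing entry is 32400 ÷ 32400 = 1.
Column 3: 8×2×5×3×9×3 = 6480, so the missing entry is 32400 ÷ 6480 = 5.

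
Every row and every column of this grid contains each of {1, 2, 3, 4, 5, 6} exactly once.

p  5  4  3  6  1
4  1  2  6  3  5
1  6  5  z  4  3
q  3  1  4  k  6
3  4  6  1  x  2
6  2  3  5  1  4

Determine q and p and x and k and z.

q = 5, p = 2, x = 5, k = 2, z = 2

For row 5, column 5: row 5 already has {1, 2, 3, 4, 6}; that leaves 5.
For row 4, column 5: column 5 already has {1, 3, 4, 5, 6}; that leaves 2.
Cell (1,1): row 1 already has {1, 3, 4, 5, 6} → 2.
At (row 4, col 1): row 4 already has {1, 2, 3, 4, 6}, so the value is 5.
For row 3, column 4: row 3 already has {1, 3, 4, 5, 6}; that leaves 2.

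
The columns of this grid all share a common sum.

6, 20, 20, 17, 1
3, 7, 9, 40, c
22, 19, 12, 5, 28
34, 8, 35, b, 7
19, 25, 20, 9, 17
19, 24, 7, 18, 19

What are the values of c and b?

c = 31, b = 14

Columns 1 and 2 both add up to 103, so every column sums to 103.
Column 5: 1 + 28 + 7 + 17 + 19 = 72, so the missing entry is 103 − 72 = 31.
Column 4: 17 + 40 + 5 + 9 + 18 = 89, so the missing entry is 103 − 89 = 14.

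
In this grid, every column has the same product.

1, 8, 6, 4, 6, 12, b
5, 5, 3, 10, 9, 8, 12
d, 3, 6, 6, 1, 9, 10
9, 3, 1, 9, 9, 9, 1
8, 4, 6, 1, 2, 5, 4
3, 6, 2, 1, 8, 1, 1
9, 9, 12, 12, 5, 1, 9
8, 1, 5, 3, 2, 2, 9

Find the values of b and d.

Columns 2 and 6 each multiply to 77760, so every column has product 77760.
Column 7: 12×10×1×4×1×9×9 = 38880, so the missing entry is 77760 ÷ 38880 = 2.
Column 1: 1×5×9×8×3×9×8 = 77760, so the missing entry is 77760 ÷ 77760 = 1.

b = 2, d = 1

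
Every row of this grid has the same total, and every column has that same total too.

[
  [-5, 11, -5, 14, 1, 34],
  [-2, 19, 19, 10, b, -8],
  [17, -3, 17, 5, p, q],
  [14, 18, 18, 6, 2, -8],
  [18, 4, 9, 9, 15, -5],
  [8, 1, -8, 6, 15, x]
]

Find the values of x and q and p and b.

Rows 1 and 4 both sum to 50, so that's the common total.
The known cells in row 6 total 22, leaving 50 − 22 = 28 for the blank.
The known cells in column 6 total 41, leaving 50 − 41 = 9 for the blank.
The known cells in row 3 total 45, leaving 50 − 45 = 5 for the blank.
The known cells in row 2 total 38, leaving 50 − 38 = 12 for the blank.

x = 28, q = 9, p = 5, b = 12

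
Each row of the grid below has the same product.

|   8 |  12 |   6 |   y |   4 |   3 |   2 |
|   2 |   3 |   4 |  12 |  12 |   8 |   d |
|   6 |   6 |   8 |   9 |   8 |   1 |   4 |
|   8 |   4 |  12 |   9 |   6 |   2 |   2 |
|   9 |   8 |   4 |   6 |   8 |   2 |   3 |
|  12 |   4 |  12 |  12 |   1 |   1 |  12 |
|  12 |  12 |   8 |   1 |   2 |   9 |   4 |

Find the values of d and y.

Rows 5 and 7 each multiply to 82944, so every row has product 82944.
Row 2: 2×3×4×12×12×8 = 27648, so the missing entry is 82944 ÷ 27648 = 3.
Row 1: 8×12×6×4×3×2 = 13824, so the missing entry is 82944 ÷ 13824 = 6.

d = 3, y = 6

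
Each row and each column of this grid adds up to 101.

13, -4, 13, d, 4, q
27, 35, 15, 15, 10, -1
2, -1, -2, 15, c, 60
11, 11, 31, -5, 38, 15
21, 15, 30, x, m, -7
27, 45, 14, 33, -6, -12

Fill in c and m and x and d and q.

c = 27, m = 28, x = 14, d = 29, q = 46

Row 3: 2 − 1 − 2 + 15 + 60 = 74, so its missing entry is 101 − 74 = 27.
Column 5: 4 + 10 + 27 + 38 − 6 = 73, so its missing entry is 101 − 73 = 28.
Row 5: 21 + 15 + 30 + 28 − 7 = 87, so its missing entry is 101 − 87 = 14.
Column 4: 15 + 15 − 5 + 14 + 33 = 72, so its missing entry is 101 − 72 = 29.
Row 1: 13 − 4 + 13 + 29 + 4 = 55, so its missing entry is 101 − 55 = 46.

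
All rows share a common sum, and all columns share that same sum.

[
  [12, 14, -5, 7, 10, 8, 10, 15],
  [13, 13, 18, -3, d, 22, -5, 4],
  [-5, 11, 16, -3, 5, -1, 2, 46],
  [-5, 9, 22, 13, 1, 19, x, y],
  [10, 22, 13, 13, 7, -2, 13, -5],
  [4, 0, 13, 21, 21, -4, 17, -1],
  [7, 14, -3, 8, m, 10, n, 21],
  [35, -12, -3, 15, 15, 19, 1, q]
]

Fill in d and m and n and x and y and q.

Rows 1 and 3 both sum to 71, so that's the common total.
Row 8 has 35 − 12 − 3 + 15 + 15 + 19 + 1 = 70; the blank must be 71 − 70 = 1.
Column 8 has 15 + 4 + 46 − 5 − 1 + 21 + 1 = 81; the blank must be 71 − 81 = -10.
Row 2 has 13 + 13 + 18 − 3 + 22 − 5 + 4 = 62; the blank must be 71 − 62 = 9.
Column 5 has 10 + 9 + 5 + 1 + 7 + 21 + 15 = 68; the blank must be 71 − 68 = 3.
Row 4 has -5 + 9 + 22 + 13 + 1 + 19 − 10 = 49; the blank must be 71 − 49 = 22.
Row 7 has 7 + 14 − 3 + 8 + 3 + 10 + 21 = 60; the blank must be 71 − 60 = 11.

d = 9, m = 3, n = 11, x = 22, y = -10, q = 1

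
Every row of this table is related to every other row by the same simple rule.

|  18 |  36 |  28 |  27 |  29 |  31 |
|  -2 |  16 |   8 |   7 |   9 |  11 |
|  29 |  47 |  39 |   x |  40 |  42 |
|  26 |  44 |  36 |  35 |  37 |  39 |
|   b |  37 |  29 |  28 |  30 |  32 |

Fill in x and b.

x = 38, b = 19

The difference between any two rows is the same in every column — this is an addition table with the headers hidden.
Row 3 minus row 1 is 42 − 31 = 11, so its entry in column 4 is 27 + 11 = 38.
Row 5 minus row 1 is 32 − 31 = 1, so its entry in column 1 is 18 + 1 = 19.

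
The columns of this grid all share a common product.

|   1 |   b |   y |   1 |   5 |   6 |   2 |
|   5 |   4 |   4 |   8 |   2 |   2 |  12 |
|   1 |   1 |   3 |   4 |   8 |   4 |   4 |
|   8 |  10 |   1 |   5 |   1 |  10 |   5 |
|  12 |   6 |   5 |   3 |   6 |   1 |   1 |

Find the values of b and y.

Columns 5 and 6 each multiply to 480, so every column has product 480.
Column 2: 4×1×10×6 = 240, so the missing entry is 480 ÷ 240 = 2.
Column 3: 4×3×1×5 = 60, so the missing entry is 480 ÷ 60 = 8.

b = 2, y = 8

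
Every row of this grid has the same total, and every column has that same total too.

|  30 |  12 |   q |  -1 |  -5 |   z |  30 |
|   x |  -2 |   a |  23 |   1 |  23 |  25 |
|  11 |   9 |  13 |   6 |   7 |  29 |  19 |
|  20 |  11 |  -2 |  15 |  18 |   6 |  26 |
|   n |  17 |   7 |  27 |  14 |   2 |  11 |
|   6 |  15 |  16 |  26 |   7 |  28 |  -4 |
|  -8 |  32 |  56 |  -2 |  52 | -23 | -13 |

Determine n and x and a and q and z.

Rows 3 and 4 both sum to 94, so that's the common total.
Row 5: 17 + 7 + 27 + 14 + 2 + 11 = 78, so its missing entry is 94 − 78 = 16.
Column 6: 23 + 29 + 6 + 2 + 28 − 23 = 65, so its missing entry is 94 − 65 = 29.
Row 1: 30 + 12 − 1 − 5 + 29 + 30 = 95, so its missing entry is 94 − 95 = -1.
Column 3: -1 + 13 − 2 + 7 + 16 + 56 = 89, so its missing entry is 94 − 89 = 5.
Row 2: -2 + 5 + 23 + 1 + 23 + 25 = 75, so its missing entry is 94 − 75 = 19.

n = 16, x = 19, a = 5, q = -1, z = 29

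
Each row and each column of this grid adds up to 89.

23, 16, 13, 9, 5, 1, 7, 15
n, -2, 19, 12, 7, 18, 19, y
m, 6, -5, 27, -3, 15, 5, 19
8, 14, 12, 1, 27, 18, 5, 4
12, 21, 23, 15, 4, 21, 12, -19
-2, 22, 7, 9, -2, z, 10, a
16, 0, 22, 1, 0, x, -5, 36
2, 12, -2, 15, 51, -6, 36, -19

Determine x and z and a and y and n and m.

Row 7 has 16 + 0 + 22 + 1 + 0 − 5 + 36 = 70; the blank must be 89 − 70 = 19.
Column 6 has 1 + 18 + 15 + 18 + 21 + 19 − 6 = 86; the blank must be 89 − 86 = 3.
Row 3 has 6 − 5 + 27 − 3 + 15 + 5 + 19 = 64; the blank must be 89 − 64 = 25.
Row 6 has -2 + 22 + 7 + 9 − 2 + 3 + 10 = 47; the blank must be 89 − 47 = 42.
Column 8 has 15 + 19 + 4 − 19 + 42 + 36 − 19 = 78; the blank must be 89 − 78 = 11.
Row 2 has -2 + 19 + 12 + 7 + 18 + 19 + 11 = 84; the blank must be 89 − 84 = 5.

x = 19, z = 3, a = 42, y = 11, n = 5, m = 25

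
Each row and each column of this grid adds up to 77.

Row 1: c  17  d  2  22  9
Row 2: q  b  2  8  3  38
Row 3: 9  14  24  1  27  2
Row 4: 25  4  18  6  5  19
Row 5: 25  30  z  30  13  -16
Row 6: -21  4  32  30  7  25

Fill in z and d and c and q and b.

Column 2: 17 + 14 + 4 + 30 + 4 = 69, so its missing entry is 77 − 69 = 8.
Row 5: 25 + 30 + 30 + 13 − 16 = 82, so its missing entry is 77 − 82 = -5.
Column 3: 2 + 24 + 18 − 5 + 32 = 71, so its missing entry is 77 − 71 = 6.
Row 1: 17 + 6 + 2 + 22 + 9 = 56, so its missing entry is 77 − 56 = 21.
Row 2: 8 + 2 + 8 + 3 + 38 = 59, so its missing entry is 77 − 59 = 18.

z = -5, d = 6, c = 21, q = 18, b = 8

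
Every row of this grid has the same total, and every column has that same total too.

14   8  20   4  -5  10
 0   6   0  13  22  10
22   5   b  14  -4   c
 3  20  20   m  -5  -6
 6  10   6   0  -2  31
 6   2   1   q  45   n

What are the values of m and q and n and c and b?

Rows 1 and 2 both sum to 51, so that's the common total.
Row 4: 3 + 20 + 20 − 5 − 6 = 32, so its missing entry is 51 − 32 = 19.
Column 3: 20 + 0 + 20 + 6 + 1 = 47, so its missing entry is 51 − 47 = 4.
Column 4: 4 + 13 + 14 + 19 + 0 = 50, so its missing entry is 51 − 50 = 1.
Row 6: 6 + 2 + 1 + 1 + 45 = 55, so its missing entry is 51 − 55 = -4.
Row 3: 22 + 5 + 4 + 14 − 4 = 41, so its missing entry is 51 − 41 = 10.

m = 19, q = 1, n = -4, c = 10, b = 4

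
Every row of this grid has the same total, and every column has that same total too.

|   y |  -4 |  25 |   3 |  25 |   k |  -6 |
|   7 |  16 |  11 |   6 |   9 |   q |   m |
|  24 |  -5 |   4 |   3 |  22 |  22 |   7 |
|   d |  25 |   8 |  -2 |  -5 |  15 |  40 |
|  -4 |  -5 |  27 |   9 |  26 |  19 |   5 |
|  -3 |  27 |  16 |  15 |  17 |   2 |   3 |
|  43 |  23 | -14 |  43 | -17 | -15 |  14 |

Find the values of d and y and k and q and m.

Rows 3 and 5 both sum to 77, so that's the common total.
Row 4: 25 + 8 − 2 − 5 + 15 + 40 = 81, so its missing entry is 77 − 81 = -4.
Column 1: 7 + 24 − 4 − 4 − 3 + 43 = 63, so its missing entry is 77 − 63 = 14.
Row 1: 14 − 4 + 25 + 3 + 25 − 6 = 57, so its missing entry is 77 − 57 = 20.
Column 6: 20 + 22 + 15 + 19 + 2 − 15 = 63, so its missing entry is 77 − 63 = 14.
Row 2: 7 + 16 + 11 + 6 + 9 + 14 = 63, so its missing entry is 77 − 63 = 14.

d = -4, y = 14, k = 20, q = 14, m = 14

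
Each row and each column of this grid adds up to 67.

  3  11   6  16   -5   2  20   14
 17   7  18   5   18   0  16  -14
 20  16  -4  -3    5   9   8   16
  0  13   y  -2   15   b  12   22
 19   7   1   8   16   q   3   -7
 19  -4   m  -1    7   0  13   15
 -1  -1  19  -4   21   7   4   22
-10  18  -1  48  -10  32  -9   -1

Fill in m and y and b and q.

The known cells in row 5 total 47, leaving 67 − 47 = 20 for the blank.
The known cells in column 6 total 70, leaving 67 − 70 = -3 for the blank.
The known cells in row 4 total 57, leaving 67 − 57 = 10 for the blank.
The known cells in row 6 total 49, leaving 67 − 49 = 18 for the blank.

m = 18, y = 10, b = -3, q = 20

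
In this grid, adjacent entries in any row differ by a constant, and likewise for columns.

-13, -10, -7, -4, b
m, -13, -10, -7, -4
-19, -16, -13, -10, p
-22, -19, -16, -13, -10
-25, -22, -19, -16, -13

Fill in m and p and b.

Along each row the entries change by 3 per step; down each column they change by -3.
Row 2: from -13 at column 2, stepping by 3 to column 1 gives -16.
Row 3: from -19 at column 1, stepping by 3 to column 5 gives -7.
Row 1: from -13 at column 1, stepping by 3 to column 5 gives -1.

m = -16, p = -7, b = -1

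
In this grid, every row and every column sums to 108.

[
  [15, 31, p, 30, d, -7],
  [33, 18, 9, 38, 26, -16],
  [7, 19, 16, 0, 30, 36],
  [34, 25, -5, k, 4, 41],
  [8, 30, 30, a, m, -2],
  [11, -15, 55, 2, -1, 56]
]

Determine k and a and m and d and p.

Column 3 has 9 + 16 − 5 + 30 + 55 = 105; the blank must be 108 − 105 = 3.
Row 1 has 15 + 31 + 3 + 30 − 7 = 72; the blank must be 108 − 72 = 36.
Column 5 has 36 + 26 + 30 + 4 − 1 = 95; the blank must be 108 − 95 = 13.
Row 5 has 8 + 30 + 30 + 13 − 2 = 79; the blank must be 108 − 79 = 29.
Row 4 has 34 + 25 − 5 + 4 + 41 = 99; the blank must be 108 − 99 = 9.

k = 9, a = 29, m = 13, d = 36, p = 3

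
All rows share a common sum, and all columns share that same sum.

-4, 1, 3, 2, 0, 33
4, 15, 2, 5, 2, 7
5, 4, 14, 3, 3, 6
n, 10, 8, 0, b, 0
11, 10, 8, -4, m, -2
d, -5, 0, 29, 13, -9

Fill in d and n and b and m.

Rows 1 and 2 both sum to 35, so that's the common total.
Row 5: 11 + 10 + 8 − 4 − 2 = 23, so its missing entry is 35 − 23 = 12.
Row 6: -5 + 0 + 29 + 13 − 9 = 28, so its missing entry is 35 − 28 = 7.
Column 5: 0 + 2 + 3 + 12 + 13 = 30, so its missing entry is 35 − 30 = 5.
Row 4: 10 + 8 + 0 + 5 + 0 = 23, so its missing entry is 35 − 23 = 12.

d = 7, n = 12, b = 5, m = 12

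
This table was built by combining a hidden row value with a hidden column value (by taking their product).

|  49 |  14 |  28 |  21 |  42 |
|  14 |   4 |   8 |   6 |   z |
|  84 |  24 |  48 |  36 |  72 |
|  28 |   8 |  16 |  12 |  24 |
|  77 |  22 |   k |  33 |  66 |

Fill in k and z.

k = 44, z = 12

Each row is a constant multiple of every other row — this is a multiplication table with the headers hidden.
Row 5 is 77/49 = 11/7 times row 1, so its entry in column 3 is 28 × 11/7 = 44.
Row 2 is 14/49 = 2/7 times row 1, so its entry in column 5 is 42 × 2/7 = 12.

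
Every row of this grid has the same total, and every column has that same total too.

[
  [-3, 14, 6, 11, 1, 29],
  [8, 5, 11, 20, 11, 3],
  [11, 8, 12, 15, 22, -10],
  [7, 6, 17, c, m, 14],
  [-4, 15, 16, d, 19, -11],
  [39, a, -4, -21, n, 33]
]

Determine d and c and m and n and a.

d = 23, c = 10, m = 4, n = 1, a = 10

Rows 1 and 2 both sum to 58, so that's the common total.
Row 5 has -4 + 15 + 16 + 19 − 11 = 35; the blank must be 58 − 35 = 23.
Column 2 has 14 + 5 + 8 + 6 + 15 = 48; the blank must be 58 − 48 = 10.
Row 6 has 39 + 10 − 4 − 21 + 33 = 57; the blank must be 58 − 57 = 1.
Column 5 has 1 + 11 + 22 + 19 + 1 = 54; the blank must be 58 − 54 = 4.
Row 4 has 7 + 6 + 17 + 4 + 14 = 48; the blank must be 58 − 48 = 10.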